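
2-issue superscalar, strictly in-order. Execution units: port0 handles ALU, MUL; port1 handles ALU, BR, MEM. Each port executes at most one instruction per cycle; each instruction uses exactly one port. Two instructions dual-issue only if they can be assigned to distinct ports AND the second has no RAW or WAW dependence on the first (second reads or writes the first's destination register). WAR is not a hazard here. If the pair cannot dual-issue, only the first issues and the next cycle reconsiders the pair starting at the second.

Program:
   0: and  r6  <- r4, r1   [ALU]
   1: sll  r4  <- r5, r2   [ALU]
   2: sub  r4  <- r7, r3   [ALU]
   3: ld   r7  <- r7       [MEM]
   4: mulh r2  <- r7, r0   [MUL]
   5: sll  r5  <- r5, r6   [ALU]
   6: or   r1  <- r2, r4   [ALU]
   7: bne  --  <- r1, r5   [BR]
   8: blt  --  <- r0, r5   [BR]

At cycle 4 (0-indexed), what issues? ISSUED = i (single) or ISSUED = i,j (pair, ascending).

c0: i0&i1 and;sll  2-wide
c1: i2&i3 sub;ld  2-wide
c2: i4&i5 mulh;sll  2-wide
c3: i6 or  RAW r1
c4: i7 bne  no-port BR/BR
c5: i8 blt  tail

ISSUED = 7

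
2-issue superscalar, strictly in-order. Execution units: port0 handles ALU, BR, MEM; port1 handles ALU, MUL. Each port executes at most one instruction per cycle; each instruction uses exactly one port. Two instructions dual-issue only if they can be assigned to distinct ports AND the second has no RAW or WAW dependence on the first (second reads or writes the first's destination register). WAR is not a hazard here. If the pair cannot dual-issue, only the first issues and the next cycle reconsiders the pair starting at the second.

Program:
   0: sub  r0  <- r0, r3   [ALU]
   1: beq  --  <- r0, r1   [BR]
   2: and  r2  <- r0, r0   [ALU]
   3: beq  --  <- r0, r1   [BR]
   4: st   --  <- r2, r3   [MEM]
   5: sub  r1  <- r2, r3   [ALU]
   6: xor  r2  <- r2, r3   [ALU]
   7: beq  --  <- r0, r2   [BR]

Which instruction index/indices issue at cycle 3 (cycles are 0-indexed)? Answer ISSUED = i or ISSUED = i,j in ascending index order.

ISSUED = 4,5

#0 head=0: sub i0 RAW r0
#1 head=1: beq/and i1/i2 2-wide
#2 head=3: beq i3 no-port BR/MEM
#3 head=4: st/sub i4/i5 2-wide
#4 head=6: xor i6 RAW r2
#5 head=7: beq i7 tail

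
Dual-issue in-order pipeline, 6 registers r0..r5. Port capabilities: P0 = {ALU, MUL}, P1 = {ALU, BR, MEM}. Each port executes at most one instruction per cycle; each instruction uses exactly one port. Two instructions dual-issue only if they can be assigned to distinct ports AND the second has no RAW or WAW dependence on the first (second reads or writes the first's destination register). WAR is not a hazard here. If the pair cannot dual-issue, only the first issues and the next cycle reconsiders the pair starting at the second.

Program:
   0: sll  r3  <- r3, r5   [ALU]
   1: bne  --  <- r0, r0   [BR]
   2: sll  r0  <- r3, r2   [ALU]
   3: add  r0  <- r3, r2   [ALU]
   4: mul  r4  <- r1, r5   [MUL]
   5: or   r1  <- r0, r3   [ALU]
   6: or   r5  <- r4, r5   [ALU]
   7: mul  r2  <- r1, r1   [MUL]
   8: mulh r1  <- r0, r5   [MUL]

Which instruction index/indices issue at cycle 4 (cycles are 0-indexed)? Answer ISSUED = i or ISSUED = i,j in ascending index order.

ISSUED = 7

[0] i0&i1  sll.ALU bne.BR  -- pair
[1] i2  sll.ALU  -- WAW r0
[2] i3&i4  add.ALU mul.MUL  -- pair
[3] i5&i6  or.ALU or.ALU  -- pair
[4] i7  mul.MUL  -- no-port MUL/MUL
[5] i8  mulh.MUL  -- tail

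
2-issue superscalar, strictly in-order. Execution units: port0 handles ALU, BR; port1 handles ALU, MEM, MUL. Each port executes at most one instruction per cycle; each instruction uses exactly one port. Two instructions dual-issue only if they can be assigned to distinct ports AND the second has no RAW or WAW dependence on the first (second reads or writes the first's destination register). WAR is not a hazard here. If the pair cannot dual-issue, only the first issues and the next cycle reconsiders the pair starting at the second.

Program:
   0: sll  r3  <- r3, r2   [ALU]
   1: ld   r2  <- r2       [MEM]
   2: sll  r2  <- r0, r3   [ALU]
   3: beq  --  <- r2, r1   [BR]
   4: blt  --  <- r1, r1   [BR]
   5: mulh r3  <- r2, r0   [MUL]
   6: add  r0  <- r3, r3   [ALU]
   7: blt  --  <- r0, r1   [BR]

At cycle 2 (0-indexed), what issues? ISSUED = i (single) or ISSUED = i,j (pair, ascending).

t=0 i0&i1:sll.ALU/ld.MEM ; 2-wide
t=1 i2:sll.ALU ; RAW r2
t=2 i3:beq.BR ; no-port BR/BR
t=3 i4&i5:blt.BR/mulh.MUL ; 2-wide
t=4 i6:add.ALU ; RAW r0
t=5 i7:blt.BR ; tail

ISSUED = 3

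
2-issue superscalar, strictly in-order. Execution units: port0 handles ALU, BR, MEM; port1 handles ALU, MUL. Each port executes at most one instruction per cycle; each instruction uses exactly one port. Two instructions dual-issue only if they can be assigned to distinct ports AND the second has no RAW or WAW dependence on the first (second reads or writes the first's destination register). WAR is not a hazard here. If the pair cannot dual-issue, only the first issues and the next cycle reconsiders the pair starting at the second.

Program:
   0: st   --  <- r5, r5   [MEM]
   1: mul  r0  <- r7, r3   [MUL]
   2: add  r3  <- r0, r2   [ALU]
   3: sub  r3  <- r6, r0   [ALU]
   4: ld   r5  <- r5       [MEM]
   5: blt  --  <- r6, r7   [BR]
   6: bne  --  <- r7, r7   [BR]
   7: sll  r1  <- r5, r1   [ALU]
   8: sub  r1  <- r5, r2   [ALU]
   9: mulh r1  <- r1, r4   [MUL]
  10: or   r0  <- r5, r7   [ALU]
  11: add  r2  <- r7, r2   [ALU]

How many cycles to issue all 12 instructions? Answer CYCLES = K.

t=0 i0,i1:st.MEM mul.MUL ; 2-wide
t=1 i2:add.ALU ; WAW r3
t=2 i3,i4:sub.ALU ld.MEM ; 2-wide
t=3 i5:blt.BR ; no-port BR/BR
t=4 i6,i7:bne.BR sll.ALU ; 2-wide
t=5 i8:sub.ALU ; RAW+WAW r1
t=6 i9,i10:mulh.MUL or.ALU ; 2-wide
t=7 i11:add.ALU ; tail

CYCLES = 8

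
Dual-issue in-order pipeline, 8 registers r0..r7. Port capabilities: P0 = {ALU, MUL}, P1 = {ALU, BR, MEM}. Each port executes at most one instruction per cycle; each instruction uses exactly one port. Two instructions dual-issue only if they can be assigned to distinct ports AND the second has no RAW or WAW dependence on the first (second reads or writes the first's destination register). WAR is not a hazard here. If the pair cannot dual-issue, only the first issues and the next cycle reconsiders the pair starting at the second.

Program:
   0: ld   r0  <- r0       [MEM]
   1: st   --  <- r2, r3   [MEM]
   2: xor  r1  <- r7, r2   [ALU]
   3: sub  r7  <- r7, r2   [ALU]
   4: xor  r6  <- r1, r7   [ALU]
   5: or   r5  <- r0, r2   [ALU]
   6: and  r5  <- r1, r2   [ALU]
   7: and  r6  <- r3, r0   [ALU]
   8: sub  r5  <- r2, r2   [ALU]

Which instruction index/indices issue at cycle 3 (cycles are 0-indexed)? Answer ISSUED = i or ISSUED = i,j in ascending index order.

ISSUED = 4,5

[0] i0  ld.MEM  -- no-port MEM/MEM
[1] i1/i2  st.MEM/xor.ALU  -- pair
[2] i3  sub.ALU  -- RAW r7
[3] i4/i5  xor.ALU/or.ALU  -- pair
[4] i6/i7  and.ALU/and.ALU  -- pair
[5] i8  sub.ALU  -- tail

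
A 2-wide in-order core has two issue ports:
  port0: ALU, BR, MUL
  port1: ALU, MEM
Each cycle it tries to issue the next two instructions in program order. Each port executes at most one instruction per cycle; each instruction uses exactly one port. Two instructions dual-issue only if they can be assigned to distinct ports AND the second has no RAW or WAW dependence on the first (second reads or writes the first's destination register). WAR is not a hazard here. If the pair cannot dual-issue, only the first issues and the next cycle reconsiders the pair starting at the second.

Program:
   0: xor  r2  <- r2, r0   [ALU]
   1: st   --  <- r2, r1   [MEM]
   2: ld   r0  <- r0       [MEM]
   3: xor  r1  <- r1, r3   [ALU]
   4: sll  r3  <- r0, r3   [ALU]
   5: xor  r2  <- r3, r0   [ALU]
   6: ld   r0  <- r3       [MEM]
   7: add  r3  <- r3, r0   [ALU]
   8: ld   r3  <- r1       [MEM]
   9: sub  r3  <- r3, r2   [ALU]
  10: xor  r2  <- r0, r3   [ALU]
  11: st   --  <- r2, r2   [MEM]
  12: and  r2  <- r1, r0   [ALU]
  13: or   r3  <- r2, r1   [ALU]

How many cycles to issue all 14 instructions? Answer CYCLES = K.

CYCLES = 11

0. xor @i0  | RAW r2
1. st @i1  | no-port MEM/MEM
2. ld/xor @i2,i3  | pair
3. sll @i4  | RAW r3
4. xor/ld @i5,i6  | pair
5. add @i7  | WAW r3
6. ld @i8  | RAW+WAW r3
7. sub @i9  | RAW r3
8. xor @i10  | RAW r2
9. st/and @i11,i12  | pair
10. or @i13  | tail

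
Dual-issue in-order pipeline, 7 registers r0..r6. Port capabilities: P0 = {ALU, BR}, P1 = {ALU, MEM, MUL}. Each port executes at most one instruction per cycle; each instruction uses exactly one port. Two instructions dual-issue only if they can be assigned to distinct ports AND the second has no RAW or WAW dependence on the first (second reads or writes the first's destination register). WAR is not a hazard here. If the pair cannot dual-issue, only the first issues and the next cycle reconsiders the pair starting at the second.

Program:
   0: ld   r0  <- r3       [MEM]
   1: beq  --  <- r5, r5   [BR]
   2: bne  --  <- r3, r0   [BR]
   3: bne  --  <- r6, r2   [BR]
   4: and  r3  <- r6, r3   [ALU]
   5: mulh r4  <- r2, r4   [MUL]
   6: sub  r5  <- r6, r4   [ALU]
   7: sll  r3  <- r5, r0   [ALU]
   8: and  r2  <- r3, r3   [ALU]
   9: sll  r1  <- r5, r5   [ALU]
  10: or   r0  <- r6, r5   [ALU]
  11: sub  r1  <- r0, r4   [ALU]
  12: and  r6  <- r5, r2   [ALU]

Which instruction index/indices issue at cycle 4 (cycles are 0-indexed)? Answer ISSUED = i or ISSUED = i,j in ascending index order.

t=0 i0,i1:ld;beq ; 2-wide
t=1 i2:bne ; no-port BR/BR
t=2 i3,i4:bne;and ; 2-wide
t=3 i5:mulh ; RAW r4
t=4 i6:sub ; RAW r5
t=5 i7:sll ; RAW r3
t=6 i8,i9:and;sll ; 2-wide
t=7 i10:or ; RAW r0
t=8 i11,i12:sub;and ; 2-wide

ISSUED = 6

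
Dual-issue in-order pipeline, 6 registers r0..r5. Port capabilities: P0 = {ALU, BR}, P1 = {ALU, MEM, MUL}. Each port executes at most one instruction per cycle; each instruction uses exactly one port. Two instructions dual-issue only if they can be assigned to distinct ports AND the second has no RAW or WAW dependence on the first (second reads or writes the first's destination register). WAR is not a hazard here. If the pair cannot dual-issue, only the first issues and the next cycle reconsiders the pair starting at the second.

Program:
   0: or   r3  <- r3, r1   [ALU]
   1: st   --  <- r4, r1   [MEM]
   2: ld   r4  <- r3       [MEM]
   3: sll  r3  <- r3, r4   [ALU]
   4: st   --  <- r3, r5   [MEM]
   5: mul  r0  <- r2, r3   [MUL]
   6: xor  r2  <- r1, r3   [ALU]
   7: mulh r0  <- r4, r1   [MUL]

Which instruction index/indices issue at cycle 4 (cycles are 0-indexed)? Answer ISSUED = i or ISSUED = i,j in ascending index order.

c0: i0/i1 or/st  dual
c1: i2 ld  RAW r4
c2: i3 sll  RAW r3
c3: i4 st  no-port MEM/MUL
c4: i5/i6 mul/xor  dual
c5: i7 mulh  tail

ISSUED = 5,6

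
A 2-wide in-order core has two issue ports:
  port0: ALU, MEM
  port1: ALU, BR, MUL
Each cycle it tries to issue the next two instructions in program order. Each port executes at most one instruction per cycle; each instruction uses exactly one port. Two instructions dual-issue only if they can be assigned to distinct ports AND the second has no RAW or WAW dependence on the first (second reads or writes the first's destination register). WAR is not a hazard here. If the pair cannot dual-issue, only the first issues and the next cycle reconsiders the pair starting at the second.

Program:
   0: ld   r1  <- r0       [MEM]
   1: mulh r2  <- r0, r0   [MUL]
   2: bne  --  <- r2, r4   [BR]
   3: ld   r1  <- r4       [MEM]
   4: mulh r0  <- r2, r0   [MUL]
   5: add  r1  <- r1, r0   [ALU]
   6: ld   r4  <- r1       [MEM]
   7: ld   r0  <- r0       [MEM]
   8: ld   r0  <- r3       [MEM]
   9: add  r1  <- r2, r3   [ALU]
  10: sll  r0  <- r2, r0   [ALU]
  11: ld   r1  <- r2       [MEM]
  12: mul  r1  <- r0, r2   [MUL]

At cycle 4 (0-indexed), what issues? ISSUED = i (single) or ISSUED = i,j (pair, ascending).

ISSUED = 6

  cy0 -> i0,i1 (ld mulh) pair
  cy1 -> i2,i3 (bne ld) pair
  cy2 -> i4 (mulh) RAW r0
  cy3 -> i5 (add) RAW r1
  cy4 -> i6 (ld) no-port MEM/MEM
  cy5 -> i7 (ld) no-port MEM/MEM
  cy6 -> i8,i9 (ld add) pair
  cy7 -> i10,i11 (sll ld) pair
  cy8 -> i12 (mul) tail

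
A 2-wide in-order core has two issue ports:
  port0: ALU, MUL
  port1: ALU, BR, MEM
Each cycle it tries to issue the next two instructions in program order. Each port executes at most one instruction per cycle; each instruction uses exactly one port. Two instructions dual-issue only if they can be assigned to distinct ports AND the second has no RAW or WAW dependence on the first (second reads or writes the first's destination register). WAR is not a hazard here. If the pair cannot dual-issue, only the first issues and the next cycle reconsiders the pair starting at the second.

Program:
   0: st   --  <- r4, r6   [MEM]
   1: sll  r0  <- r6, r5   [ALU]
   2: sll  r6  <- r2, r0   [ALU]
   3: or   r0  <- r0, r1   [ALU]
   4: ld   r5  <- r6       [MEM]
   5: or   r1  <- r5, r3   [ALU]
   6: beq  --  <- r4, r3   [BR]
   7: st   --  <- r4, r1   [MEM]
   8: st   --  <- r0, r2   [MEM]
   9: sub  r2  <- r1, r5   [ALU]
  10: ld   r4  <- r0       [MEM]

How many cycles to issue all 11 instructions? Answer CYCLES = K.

0. st;sll @i0+i1  | pair
1. sll;or @i2+i3  | pair
2. ld @i4  | RAW r5
3. or;beq @i5+i6  | pair
4. st @i7  | no-port MEM/MEM
5. st;sub @i8+i9  | pair
6. ld @i10  | tail

CYCLES = 7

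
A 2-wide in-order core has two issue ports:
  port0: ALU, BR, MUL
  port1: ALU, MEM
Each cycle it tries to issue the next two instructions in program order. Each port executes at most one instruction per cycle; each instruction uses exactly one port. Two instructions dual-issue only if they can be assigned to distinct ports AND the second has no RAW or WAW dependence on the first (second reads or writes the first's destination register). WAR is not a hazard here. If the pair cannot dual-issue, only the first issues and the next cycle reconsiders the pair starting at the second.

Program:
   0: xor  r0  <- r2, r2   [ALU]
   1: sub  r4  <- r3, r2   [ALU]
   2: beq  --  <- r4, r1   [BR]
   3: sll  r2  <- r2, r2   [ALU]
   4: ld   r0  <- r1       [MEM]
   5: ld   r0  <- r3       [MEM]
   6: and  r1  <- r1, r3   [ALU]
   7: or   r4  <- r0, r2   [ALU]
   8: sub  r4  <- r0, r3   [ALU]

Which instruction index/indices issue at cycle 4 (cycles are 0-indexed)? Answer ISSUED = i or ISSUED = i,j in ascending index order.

0. xor.ALU;sub.ALU @i0+i1  | 2-wide
1. beq.BR;sll.ALU @i2+i3  | 2-wide
2. ld.MEM @i4  | no-port MEM/MEM
3. ld.MEM;and.ALU @i5+i6  | 2-wide
4. or.ALU @i7  | WAW r4
5. sub.ALU @i8  | tail

ISSUED = 7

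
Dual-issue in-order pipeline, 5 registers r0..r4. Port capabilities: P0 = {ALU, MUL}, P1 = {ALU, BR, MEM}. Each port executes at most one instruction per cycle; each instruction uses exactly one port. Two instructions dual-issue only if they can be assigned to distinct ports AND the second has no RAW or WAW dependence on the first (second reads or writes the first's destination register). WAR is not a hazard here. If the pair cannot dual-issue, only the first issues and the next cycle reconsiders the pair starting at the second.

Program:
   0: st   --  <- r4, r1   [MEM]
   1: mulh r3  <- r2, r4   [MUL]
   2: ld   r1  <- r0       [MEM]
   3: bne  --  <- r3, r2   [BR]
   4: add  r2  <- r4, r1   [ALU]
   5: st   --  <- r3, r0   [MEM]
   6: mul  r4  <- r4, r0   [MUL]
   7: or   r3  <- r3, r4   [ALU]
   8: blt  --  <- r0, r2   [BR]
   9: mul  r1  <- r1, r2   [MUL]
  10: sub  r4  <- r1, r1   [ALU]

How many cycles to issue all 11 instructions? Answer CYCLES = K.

CYCLES = 7

0. st/mulh @i0,i1  | pair
1. ld @i2  | no-port MEM/BR
2. bne/add @i3,i4  | pair
3. st/mul @i5,i6  | pair
4. or/blt @i7,i8  | pair
5. mul @i9  | RAW r1
6. sub @i10  | tail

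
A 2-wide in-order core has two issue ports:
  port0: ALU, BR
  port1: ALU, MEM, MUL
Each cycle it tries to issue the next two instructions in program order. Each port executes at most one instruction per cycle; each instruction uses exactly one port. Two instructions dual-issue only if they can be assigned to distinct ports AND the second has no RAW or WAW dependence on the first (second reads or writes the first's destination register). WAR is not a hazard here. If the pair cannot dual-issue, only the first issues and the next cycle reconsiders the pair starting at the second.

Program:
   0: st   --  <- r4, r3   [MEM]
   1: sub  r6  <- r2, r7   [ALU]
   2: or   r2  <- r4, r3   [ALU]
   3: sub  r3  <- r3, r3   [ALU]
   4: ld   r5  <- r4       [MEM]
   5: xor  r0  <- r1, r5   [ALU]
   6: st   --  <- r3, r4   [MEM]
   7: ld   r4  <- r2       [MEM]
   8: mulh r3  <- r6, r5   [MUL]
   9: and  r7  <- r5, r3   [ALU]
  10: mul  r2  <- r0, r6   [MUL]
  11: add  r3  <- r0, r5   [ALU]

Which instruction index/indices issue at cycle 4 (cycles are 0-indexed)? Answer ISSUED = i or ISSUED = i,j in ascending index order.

[0] i0+i1  st sub  -- dual
[1] i2+i3  or sub  -- dual
[2] i4  ld  -- RAW r5
[3] i5+i6  xor st  -- dual
[4] i7  ld  -- no-port MEM/MUL
[5] i8  mulh  -- RAW r3
[6] i9+i10  and mul  -- dual
[7] i11  add  -- tail

ISSUED = 7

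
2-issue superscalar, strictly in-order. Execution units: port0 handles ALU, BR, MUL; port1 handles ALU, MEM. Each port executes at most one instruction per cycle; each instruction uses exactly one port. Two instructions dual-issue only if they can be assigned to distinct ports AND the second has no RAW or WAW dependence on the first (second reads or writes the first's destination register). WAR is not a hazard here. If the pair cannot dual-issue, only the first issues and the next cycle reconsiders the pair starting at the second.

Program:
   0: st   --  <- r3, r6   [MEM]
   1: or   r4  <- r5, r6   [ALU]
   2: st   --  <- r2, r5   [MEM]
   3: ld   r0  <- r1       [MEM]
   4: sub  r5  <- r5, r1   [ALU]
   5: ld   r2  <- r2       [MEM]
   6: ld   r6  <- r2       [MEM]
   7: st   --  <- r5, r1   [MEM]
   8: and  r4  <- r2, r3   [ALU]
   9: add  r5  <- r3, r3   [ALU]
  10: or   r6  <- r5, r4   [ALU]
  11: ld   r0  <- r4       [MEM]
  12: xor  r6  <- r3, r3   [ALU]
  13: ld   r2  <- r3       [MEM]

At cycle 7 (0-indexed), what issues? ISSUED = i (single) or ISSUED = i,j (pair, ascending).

ISSUED = 10,11

t=0 i0&i1:st/or ; pair
t=1 i2:st ; no-port MEM/MEM
t=2 i3&i4:ld/sub ; pair
t=3 i5:ld ; no-port MEM/MEM
t=4 i6:ld ; no-port MEM/MEM
t=5 i7&i8:st/and ; pair
t=6 i9:add ; RAW r5
t=7 i10&i11:or/ld ; pair
t=8 i12&i13:xor/ld ; pair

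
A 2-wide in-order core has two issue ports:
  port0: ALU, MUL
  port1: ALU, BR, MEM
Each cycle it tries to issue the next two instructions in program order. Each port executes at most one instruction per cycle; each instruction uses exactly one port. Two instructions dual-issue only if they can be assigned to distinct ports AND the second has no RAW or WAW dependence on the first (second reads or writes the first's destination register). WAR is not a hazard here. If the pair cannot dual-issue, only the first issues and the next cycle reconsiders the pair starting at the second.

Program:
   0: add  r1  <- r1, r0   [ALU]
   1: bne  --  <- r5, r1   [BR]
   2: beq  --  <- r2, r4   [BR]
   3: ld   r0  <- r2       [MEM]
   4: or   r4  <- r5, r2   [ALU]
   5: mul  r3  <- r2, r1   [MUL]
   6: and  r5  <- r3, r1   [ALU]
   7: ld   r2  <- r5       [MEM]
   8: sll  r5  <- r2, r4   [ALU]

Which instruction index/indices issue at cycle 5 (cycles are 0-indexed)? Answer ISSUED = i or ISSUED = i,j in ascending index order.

#0 head=0: add i0 RAW r1
#1 head=1: bne i1 no-port BR/BR
#2 head=2: beq i2 no-port BR/MEM
#3 head=3: ld+or i3,i4 2-wide
#4 head=5: mul i5 RAW r3
#5 head=6: and i6 RAW r5
#6 head=7: ld i7 RAW r2
#7 head=8: sll i8 tail

ISSUED = 6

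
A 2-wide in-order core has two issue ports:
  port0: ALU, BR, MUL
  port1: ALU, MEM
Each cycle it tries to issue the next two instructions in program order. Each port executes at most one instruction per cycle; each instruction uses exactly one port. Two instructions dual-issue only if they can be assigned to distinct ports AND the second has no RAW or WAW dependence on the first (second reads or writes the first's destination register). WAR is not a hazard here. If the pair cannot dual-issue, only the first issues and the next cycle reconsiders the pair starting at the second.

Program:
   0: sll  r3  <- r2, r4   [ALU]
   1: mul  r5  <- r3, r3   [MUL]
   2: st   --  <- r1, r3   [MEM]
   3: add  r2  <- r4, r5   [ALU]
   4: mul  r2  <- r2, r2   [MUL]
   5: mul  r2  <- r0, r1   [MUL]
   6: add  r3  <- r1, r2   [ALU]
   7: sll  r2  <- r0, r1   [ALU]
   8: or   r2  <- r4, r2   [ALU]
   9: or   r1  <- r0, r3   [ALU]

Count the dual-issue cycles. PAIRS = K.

PAIRS = 3

  cy0 -> i0 (sll.ALU) RAW r3
  cy1 -> i1&i2 (mul.MUL;st.MEM) pair
  cy2 -> i3 (add.ALU) RAW+WAW r2
  cy3 -> i4 (mul.MUL) no-port MUL/MUL
  cy4 -> i5 (mul.MUL) RAW r2
  cy5 -> i6&i7 (add.ALU;sll.ALU) pair
  cy6 -> i8&i9 (or.ALU;or.ALU) pair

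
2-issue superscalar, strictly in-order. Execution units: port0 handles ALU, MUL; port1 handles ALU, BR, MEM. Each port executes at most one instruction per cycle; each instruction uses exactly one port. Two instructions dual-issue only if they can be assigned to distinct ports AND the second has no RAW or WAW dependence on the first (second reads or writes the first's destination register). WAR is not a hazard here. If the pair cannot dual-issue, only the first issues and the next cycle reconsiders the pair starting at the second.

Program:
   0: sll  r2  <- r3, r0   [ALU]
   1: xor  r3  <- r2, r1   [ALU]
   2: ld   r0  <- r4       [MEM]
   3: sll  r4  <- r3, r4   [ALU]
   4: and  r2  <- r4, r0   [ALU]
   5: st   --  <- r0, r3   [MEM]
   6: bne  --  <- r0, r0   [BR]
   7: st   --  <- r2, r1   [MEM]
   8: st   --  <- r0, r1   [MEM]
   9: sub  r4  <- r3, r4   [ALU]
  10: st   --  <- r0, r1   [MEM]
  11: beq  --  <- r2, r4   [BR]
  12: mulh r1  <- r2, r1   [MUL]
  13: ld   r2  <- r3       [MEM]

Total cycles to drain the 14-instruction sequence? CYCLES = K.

CYCLES = 10

0. sll @i0  | RAW r2
1. xor+ld @i1+i2  | dual
2. sll @i3  | RAW r4
3. and+st @i4+i5  | dual
4. bne @i6  | no-port BR/MEM
5. st @i7  | no-port MEM/MEM
6. st+sub @i8+i9  | dual
7. st @i10  | no-port MEM/BR
8. beq+mulh @i11+i12  | dual
9. ld @i13  | tail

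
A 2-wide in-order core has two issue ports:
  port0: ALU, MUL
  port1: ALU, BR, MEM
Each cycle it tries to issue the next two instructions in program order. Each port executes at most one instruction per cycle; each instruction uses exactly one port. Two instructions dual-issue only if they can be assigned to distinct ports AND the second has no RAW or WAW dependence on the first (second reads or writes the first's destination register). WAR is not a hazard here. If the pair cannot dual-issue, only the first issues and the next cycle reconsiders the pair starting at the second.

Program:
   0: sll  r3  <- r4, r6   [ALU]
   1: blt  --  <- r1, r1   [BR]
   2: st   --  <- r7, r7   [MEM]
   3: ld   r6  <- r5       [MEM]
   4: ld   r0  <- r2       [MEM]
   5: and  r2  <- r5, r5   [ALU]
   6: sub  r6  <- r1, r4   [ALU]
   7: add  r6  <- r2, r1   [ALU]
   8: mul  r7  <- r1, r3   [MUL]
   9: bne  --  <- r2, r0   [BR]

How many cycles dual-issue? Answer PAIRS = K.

PAIRS = 3

#0 head=0: sll+blt i0&i1 dual
#1 head=2: st i2 no-port MEM/MEM
#2 head=3: ld i3 no-port MEM/MEM
#3 head=4: ld+and i4&i5 dual
#4 head=6: sub i6 WAW r6
#5 head=7: add+mul i7&i8 dual
#6 head=9: bne i9 tail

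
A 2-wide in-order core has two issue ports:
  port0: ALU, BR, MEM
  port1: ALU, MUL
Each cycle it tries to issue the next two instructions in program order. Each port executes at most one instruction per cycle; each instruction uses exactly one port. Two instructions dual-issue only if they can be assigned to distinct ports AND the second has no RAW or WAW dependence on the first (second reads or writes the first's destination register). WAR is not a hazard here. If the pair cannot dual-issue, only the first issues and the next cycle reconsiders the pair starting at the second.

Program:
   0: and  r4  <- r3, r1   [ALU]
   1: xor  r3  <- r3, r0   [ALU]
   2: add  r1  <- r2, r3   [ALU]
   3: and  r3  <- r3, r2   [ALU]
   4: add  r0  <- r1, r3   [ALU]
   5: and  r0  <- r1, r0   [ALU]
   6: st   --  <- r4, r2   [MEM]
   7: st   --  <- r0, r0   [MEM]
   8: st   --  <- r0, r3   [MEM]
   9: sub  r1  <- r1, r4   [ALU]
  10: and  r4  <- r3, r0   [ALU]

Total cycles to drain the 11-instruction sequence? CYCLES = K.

CYCLES = 7

t=0 i0,i1:and;xor ; 2-wide
t=1 i2,i3:add;and ; 2-wide
t=2 i4:add ; RAW+WAW r0
t=3 i5,i6:and;st ; 2-wide
t=4 i7:st ; no-port MEM/MEM
t=5 i8,i9:st;sub ; 2-wide
t=6 i10:and ; tail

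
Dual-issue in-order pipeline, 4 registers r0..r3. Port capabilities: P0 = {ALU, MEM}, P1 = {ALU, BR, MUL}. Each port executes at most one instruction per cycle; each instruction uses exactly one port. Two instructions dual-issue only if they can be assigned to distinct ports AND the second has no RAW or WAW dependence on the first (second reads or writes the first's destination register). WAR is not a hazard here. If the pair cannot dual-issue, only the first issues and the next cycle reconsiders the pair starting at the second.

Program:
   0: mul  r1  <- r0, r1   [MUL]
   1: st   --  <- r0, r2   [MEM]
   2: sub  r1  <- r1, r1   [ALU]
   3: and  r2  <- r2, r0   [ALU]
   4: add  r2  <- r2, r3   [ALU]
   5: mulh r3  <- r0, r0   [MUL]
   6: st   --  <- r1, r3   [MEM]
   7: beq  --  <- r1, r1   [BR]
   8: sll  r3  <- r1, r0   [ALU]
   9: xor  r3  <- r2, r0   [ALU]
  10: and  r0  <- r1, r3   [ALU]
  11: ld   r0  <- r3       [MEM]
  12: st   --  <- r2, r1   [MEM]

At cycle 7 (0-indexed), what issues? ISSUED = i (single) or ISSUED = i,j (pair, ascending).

ISSUED = 11

t=0 i0&i1:mul.MUL/st.MEM ; pair
t=1 i2&i3:sub.ALU/and.ALU ; pair
t=2 i4&i5:add.ALU/mulh.MUL ; pair
t=3 i6&i7:st.MEM/beq.BR ; pair
t=4 i8:sll.ALU ; WAW r3
t=5 i9:xor.ALU ; RAW r3
t=6 i10:and.ALU ; WAW r0
t=7 i11:ld.MEM ; no-port MEM/MEM
t=8 i12:st.MEM ; tail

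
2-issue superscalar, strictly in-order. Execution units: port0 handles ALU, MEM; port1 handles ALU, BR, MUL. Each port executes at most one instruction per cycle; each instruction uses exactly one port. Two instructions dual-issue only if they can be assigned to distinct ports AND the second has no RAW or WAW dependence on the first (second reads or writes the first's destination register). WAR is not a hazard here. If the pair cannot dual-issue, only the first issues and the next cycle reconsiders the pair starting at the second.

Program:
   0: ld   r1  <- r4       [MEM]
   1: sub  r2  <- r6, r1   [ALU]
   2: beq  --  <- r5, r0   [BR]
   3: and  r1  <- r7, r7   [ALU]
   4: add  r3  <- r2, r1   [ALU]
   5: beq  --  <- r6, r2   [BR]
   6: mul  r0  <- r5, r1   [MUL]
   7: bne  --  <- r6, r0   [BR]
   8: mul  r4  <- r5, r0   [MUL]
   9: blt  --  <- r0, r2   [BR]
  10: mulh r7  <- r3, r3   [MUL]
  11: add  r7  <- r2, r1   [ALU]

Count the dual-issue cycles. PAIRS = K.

PAIRS = 2

c0: i0 ld  RAW r1
c1: i1/i2 sub+beq  dual
c2: i3 and  RAW r1
c3: i4/i5 add+beq  dual
c4: i6 mul  no-port MUL/BR
c5: i7 bne  no-port BR/MUL
c6: i8 mul  no-port MUL/BR
c7: i9 blt  no-port BR/MUL
c8: i10 mulh  WAW r7
c9: i11 add  tail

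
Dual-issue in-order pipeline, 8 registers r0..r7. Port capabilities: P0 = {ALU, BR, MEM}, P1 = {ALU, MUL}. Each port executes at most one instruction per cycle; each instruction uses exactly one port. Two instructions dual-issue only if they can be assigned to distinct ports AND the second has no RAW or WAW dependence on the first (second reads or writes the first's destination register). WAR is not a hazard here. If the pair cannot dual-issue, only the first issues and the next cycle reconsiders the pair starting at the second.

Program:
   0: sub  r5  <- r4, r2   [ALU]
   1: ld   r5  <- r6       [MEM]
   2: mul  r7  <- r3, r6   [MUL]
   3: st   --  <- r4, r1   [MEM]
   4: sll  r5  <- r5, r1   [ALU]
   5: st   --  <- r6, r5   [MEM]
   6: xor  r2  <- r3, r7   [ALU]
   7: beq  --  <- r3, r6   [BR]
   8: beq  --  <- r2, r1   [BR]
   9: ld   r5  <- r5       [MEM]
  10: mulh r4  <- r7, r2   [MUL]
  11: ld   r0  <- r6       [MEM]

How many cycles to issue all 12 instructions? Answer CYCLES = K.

CYCLES = 8

0. sub.ALU @i0  | WAW r5
1. ld.MEM mul.MUL @i1+i2  | 2-wide
2. st.MEM sll.ALU @i3+i4  | 2-wide
3. st.MEM xor.ALU @i5+i6  | 2-wide
4. beq.BR @i7  | no-port BR/BR
5. beq.BR @i8  | no-port BR/MEM
6. ld.MEM mulh.MUL @i9+i10  | 2-wide
7. ld.MEM @i11  | tail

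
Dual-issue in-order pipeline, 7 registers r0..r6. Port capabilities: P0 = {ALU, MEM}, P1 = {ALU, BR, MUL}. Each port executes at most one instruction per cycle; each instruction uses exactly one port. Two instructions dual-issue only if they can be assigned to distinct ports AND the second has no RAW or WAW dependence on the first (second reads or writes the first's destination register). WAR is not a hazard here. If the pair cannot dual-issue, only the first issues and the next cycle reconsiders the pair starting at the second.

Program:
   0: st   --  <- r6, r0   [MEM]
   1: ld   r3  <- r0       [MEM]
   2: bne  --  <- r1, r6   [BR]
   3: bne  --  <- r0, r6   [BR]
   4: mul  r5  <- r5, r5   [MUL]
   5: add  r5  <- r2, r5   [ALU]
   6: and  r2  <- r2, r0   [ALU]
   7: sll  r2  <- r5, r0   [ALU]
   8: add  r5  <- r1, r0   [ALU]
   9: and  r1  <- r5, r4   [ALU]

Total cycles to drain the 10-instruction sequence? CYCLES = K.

CYCLES = 7

[0] i0  st.MEM  -- no-port MEM/MEM
[1] i1/i2  ld.MEM+bne.BR  -- pair
[2] i3  bne.BR  -- no-port BR/MUL
[3] i4  mul.MUL  -- RAW+WAW r5
[4] i5/i6  add.ALU+and.ALU  -- pair
[5] i7/i8  sll.ALU+add.ALU  -- pair
[6] i9  and.ALU  -- tail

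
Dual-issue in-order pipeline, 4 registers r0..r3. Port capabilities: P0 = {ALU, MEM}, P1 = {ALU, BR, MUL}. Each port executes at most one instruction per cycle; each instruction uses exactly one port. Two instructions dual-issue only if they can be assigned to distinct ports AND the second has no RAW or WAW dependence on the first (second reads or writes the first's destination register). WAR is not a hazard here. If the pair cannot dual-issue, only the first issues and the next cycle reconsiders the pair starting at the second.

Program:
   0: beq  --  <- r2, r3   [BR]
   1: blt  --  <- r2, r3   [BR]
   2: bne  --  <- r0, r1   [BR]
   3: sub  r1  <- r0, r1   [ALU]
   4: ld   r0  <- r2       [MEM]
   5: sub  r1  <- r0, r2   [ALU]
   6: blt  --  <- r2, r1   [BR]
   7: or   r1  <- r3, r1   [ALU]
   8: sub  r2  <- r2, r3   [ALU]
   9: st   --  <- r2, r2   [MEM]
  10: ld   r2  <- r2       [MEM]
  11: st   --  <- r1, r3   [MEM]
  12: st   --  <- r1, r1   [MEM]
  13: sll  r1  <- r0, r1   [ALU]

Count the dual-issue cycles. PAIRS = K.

PAIRS = 3

[0] i0  beq.BR  -- no-port BR/BR
[1] i1  blt.BR  -- no-port BR/BR
[2] i2&i3  bne.BR+sub.ALU  -- dual
[3] i4  ld.MEM  -- RAW r0
[4] i5  sub.ALU  -- RAW r1
[5] i6&i7  blt.BR+or.ALU  -- dual
[6] i8  sub.ALU  -- RAW r2
[7] i9  st.MEM  -- no-port MEM/MEM
[8] i10  ld.MEM  -- no-port MEM/MEM
[9] i11  st.MEM  -- no-port MEM/MEM
[10] i12&i13  st.MEM+sll.ALU  -- dual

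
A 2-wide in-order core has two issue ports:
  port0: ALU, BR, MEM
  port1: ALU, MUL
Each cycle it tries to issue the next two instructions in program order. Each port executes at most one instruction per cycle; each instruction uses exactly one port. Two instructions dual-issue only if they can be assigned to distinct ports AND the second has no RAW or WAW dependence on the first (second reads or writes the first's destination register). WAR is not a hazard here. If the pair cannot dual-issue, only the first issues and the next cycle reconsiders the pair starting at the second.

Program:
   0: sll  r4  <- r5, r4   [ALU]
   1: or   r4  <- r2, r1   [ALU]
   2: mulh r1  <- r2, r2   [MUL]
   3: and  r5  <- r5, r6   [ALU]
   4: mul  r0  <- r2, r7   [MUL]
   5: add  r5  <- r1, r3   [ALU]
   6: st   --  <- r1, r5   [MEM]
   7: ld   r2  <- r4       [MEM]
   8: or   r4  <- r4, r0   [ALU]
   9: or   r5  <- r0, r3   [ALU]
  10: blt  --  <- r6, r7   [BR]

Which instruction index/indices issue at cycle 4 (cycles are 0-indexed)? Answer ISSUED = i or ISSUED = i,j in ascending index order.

t=0 i0:sll ; WAW r4
t=1 i1+i2:or mulh ; dual
t=2 i3+i4:and mul ; dual
t=3 i5:add ; RAW r5
t=4 i6:st ; no-port MEM/MEM
t=5 i7+i8:ld or ; dual
t=6 i9+i10:or blt ; dual

ISSUED = 6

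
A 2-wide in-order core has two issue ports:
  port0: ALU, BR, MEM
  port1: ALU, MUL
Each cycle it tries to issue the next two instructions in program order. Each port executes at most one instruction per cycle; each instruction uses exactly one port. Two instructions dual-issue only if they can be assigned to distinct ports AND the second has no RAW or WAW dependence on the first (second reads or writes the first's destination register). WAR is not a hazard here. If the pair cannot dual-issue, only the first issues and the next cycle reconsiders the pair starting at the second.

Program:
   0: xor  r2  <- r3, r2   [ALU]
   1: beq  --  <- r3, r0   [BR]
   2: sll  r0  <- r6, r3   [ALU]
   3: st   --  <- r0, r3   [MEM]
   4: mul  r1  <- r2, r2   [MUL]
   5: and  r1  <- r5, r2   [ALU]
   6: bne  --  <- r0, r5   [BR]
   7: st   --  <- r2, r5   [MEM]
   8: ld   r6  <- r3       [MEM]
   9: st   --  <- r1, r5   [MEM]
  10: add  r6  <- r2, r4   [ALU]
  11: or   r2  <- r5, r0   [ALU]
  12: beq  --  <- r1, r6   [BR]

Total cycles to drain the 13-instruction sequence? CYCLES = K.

CYCLES = 8

c0: i0+i1 xor.ALU;beq.BR  dual
c1: i2 sll.ALU  RAW r0
c2: i3+i4 st.MEM;mul.MUL  dual
c3: i5+i6 and.ALU;bne.BR  dual
c4: i7 st.MEM  no-port MEM/MEM
c5: i8 ld.MEM  no-port MEM/MEM
c6: i9+i10 st.MEM;add.ALU  dual
c7: i11+i12 or.ALU;beq.BR  dual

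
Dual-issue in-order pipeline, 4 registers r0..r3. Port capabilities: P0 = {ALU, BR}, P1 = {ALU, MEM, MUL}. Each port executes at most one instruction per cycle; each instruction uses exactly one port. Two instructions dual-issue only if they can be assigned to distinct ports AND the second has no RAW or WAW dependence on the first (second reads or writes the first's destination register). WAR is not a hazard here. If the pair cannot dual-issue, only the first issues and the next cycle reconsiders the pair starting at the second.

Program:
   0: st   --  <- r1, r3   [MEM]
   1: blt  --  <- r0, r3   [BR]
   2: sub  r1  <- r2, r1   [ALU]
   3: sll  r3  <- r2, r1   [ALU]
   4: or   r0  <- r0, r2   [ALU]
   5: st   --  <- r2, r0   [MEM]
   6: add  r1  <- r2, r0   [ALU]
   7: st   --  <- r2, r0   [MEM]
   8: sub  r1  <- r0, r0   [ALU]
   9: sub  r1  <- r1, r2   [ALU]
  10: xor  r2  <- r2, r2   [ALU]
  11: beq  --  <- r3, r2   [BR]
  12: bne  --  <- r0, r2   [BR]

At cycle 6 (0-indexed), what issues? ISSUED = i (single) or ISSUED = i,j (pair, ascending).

[0] i0&i1  st/blt  -- 2-wide
[1] i2  sub  -- RAW r1
[2] i3&i4  sll/or  -- 2-wide
[3] i5&i6  st/add  -- 2-wide
[4] i7&i8  st/sub  -- 2-wide
[5] i9&i10  sub/xor  -- 2-wide
[6] i11  beq  -- no-port BR/BR
[7] i12  bne  -- tail

ISSUED = 11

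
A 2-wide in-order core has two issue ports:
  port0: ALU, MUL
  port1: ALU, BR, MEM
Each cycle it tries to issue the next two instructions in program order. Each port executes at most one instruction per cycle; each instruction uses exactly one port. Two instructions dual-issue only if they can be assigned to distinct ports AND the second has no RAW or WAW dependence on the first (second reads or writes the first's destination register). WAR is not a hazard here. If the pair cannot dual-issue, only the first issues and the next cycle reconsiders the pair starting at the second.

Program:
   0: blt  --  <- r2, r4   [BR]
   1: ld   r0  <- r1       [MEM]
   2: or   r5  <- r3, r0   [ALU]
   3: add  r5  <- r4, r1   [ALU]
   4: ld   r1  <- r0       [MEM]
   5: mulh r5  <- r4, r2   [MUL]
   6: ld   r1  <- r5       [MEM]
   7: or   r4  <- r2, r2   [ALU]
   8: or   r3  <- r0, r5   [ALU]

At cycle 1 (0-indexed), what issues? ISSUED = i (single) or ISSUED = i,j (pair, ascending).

ISSUED = 1

[0] i0  blt.BR  -- no-port BR/MEM
[1] i1  ld.MEM  -- RAW r0
[2] i2  or.ALU  -- WAW r5
[3] i3,i4  add.ALU+ld.MEM  -- dual
[4] i5  mulh.MUL  -- RAW r5
[5] i6,i7  ld.MEM+or.ALU  -- dual
[6] i8  or.ALU  -- tail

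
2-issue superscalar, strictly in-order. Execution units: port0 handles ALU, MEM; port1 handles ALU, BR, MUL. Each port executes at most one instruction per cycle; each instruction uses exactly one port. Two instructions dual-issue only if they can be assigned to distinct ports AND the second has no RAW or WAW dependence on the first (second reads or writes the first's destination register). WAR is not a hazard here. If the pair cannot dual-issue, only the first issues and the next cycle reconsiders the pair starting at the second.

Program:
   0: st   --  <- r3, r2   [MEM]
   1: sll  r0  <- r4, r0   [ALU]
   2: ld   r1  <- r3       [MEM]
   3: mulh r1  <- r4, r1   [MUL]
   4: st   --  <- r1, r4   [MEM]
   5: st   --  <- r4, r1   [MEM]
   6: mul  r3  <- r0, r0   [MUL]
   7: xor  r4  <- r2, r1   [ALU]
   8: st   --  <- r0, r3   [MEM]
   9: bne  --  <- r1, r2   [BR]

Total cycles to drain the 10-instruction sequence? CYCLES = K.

#0 head=0: st;sll i0&i1 dual
#1 head=2: ld i2 RAW+WAW r1
#2 head=3: mulh i3 RAW r1
#3 head=4: st i4 no-port MEM/MEM
#4 head=5: st;mul i5&i6 dual
#5 head=7: xor;st i7&i8 dual
#6 head=9: bne i9 tail

CYCLES = 7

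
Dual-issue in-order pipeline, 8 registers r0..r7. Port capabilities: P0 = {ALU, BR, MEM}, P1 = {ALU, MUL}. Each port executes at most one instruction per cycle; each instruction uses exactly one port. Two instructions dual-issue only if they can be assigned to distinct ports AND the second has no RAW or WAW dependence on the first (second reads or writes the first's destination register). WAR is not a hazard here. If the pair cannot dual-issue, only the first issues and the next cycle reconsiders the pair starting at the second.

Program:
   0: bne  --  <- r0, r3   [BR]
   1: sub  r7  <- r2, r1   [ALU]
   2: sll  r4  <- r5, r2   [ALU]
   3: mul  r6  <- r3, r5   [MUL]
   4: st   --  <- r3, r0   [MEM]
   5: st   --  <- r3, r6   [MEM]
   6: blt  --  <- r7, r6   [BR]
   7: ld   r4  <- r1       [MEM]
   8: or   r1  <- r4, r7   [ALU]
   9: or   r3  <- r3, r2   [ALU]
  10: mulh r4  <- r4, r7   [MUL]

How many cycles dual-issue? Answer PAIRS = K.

PAIRS = 3

[0] i0/i1  bne.BR+sub.ALU  -- 2-wide
[1] i2/i3  sll.ALU+mul.MUL  -- 2-wide
[2] i4  st.MEM  -- no-port MEM/MEM
[3] i5  st.MEM  -- no-port MEM/BR
[4] i6  blt.BR  -- no-port BR/MEM
[5] i7  ld.MEM  -- RAW r4
[6] i8/i9  or.ALU+or.ALU  -- 2-wide
[7] i10  mulh.MUL  -- tail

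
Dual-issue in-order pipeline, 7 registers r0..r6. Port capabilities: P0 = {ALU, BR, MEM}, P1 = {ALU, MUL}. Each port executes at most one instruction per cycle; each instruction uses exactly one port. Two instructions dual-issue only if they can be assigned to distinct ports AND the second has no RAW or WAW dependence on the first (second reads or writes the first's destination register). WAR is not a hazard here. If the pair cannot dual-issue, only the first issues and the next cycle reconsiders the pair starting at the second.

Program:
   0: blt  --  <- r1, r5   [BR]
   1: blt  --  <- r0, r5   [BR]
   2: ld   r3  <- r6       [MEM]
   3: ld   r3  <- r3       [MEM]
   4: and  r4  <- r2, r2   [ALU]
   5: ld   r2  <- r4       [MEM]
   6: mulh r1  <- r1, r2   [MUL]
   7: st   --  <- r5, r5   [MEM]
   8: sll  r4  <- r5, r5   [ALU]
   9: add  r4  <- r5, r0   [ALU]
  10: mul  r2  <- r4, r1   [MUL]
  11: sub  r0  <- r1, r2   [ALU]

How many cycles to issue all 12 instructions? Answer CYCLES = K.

CYCLES = 10

t=0 i0:blt.BR ; no-port BR/BR
t=1 i1:blt.BR ; no-port BR/MEM
t=2 i2:ld.MEM ; no-port MEM/MEM
t=3 i3+i4:ld.MEM;and.ALU ; pair
t=4 i5:ld.MEM ; RAW r2
t=5 i6+i7:mulh.MUL;st.MEM ; pair
t=6 i8:sll.ALU ; WAW r4
t=7 i9:add.ALU ; RAW r4
t=8 i10:mul.MUL ; RAW r2
t=9 i11:sub.ALU ; tail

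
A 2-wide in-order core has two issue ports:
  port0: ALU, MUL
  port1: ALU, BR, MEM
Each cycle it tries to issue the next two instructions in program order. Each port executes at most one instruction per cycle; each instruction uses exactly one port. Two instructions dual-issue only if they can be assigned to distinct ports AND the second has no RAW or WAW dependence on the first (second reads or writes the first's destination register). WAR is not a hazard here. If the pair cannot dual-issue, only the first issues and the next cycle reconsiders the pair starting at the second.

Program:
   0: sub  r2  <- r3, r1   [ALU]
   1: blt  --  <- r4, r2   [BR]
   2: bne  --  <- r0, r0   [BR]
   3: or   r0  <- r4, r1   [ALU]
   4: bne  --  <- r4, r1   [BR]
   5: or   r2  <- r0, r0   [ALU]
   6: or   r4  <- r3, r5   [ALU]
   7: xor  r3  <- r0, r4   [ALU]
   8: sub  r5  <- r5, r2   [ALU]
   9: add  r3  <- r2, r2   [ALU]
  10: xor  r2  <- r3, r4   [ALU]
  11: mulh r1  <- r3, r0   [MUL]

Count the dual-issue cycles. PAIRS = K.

0. sub @i0  | RAW r2
1. blt @i1  | no-port BR/BR
2. bne+or @i2/i3  | pair
3. bne+or @i4/i5  | pair
4. or @i6  | RAW r4
5. xor+sub @i7/i8  | pair
6. add @i9  | RAW r3
7. xor+mulh @i10/i11  | pair

PAIRS = 4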